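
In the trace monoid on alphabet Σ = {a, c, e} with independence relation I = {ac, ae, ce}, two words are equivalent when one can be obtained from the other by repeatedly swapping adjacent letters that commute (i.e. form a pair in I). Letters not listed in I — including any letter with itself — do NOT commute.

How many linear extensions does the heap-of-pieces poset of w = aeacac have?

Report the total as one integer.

#0=a has no predecessor
#1=e has no predecessor
#2=a depends on [0:a]
#3=c has no predecessor
#4=a depends on [2:a]
#5=c depends on [3:c]
sources: [0:a, 1:e, 3:c]
N(rest) = Σ N(rest − s) over sources s of rest; N(one piece) = 1:
  size 1 → [1]=1  [4]=1  [5]=1
  size 2 → [1,4]=2  [1,5]=2  [2,4]=1  [3,5]=1  [4,5]=2
  size 3 → [0,2,4]=1  [1,2,4]=3  [1,3,5]=3  [1,4,5]=6  [2,4,5]=3  [3,4,5]=3
  size 4 → [0,1,2,4]=4  [0,2,4,5]=4  [1,2,4,5]=12  [1,3,4,5]=12  [2,3,4,5]=6
  first=0(a) contributes 30
  first=1(e) contributes 10
  first=3(c) contributes 20
|[w]| = 60

60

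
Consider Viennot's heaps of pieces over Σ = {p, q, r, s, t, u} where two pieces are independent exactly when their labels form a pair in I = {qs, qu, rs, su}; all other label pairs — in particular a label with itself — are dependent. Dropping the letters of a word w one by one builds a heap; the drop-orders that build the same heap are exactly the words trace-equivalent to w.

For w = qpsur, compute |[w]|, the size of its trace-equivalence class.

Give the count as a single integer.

3

drop 0:q onto floor
drop 1:p onto {0:q}
drop 2:s onto {1:p}
drop 3:u onto {1:p}
drop 4:r onto {3:u}
ground layer = {0:q}
drop-orders for the pieces not yet dropped (sum over which currently-grounded one goes next):
  1 to go: {2} 1  {4} 1
  2 to go: {2,4} 2  {3,4} 1
  3 to go: {2,3,4} 3
  if 0:q drops first: 3 orders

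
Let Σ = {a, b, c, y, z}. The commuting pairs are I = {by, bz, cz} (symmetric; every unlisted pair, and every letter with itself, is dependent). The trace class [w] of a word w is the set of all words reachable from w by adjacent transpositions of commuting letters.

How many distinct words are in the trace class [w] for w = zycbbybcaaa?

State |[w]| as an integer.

4

drop 0:z onto floor
drop 1:y onto {0:z}
drop 2:c onto {1:y}
drop 3:b onto {2:c}
drop 4:b onto {3:b}
drop 5:y onto {2:c}
drop 6:b onto {4:b}
drop 7:c onto {5:y, 6:b}
drop 8:a onto {7:c}
drop 9:a onto {8:a}
drop 10:a onto {9:a}
ground layer = {0:z}
drop-orders for the pieces not yet dropped (sum over which currently-grounded one goes next):
  1 to go: {10} 1
  2 to go: {9,10} 1
  3 to go: {8,9,10} 1
  4 to go: {7,8,9,10} 1
  5 to go: {5,7,8,9,10} 1  {6,7,8,9,10} 1
  6 to go: {4,6,7,8,9,10} 1  {5,6,7,8,9,10} 2
  7 to go: {3,4,6,7,8,9,10} 1  {4,5,6,7,8,9,10} 3
  8 to go: {3,4,5,6,7,8,9,10} 4
  9 to go: {2,3,4,5,6,7,8,9,10} 4
  if 0:z drops first: 4 orders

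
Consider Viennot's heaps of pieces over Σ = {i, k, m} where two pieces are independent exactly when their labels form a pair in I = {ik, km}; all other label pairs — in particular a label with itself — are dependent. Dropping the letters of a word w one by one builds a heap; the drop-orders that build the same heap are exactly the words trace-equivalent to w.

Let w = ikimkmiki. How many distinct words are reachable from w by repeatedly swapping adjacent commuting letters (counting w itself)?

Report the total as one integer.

84

0(i) covers ∅
1(k) covers ∅
2(i) covers 0:i
3(m) covers 2:i
4(k) covers 1:k
5(m) covers 3:m
6(i) covers 5:m
7(k) covers 4:k
8(i) covers 6:i
floor of heap: 0:i, 1:k
completions by unplaced set U, small U first (add the entries for U minus each lowest piece of U):
  |U|=1: {7}:1  {8}:1
  |U|=2: {4,7}:1  {6,8}:1  {7,8}:2
  |U|=3: {1,4,7}:1  {4,7,8}:3  {5,6,8}:1  {6,7,8}:3
  |U|=4: {1,4,7,8}:4  {3,5,6,8}:1  {4,6,7,8}:6  {5,6,7,8}:4
  |U|=5: {1,4,6,7,8}:10  {2,3,5,6,8}:1  {3,5,6,7,8}:5  {4,5,6,7,8}:10
  |U|=6: {0,2,3,5,6,8}:1  {1,4,5,6,7,8}:20  {2,3,5,6,7,8}:6  {3,4,5,6,7,8}:15
  |U|=7: {0,2,3,5,6,7,8}:7  {1,3,4,5,6,7,8}:35  {2,3,4,5,6,7,8}:21
  start at 0(i): 56
  start at 1(k): 28
sum over floor = 84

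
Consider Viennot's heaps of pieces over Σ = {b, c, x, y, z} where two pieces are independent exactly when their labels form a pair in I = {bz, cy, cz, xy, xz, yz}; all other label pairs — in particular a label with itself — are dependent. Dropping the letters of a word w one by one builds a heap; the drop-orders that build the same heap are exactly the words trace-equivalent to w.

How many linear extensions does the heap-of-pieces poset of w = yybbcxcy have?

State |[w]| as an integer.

4

#0=y has no predecessor
#1=y depends on [0:y]
#2=b depends on [1:y]
#3=b depends on [2:b]
#4=c depends on [3:b]
#5=x depends on [4:c]
#6=c depends on [5:x]
#7=y depends on [3:b]
sources: [0:y]
N(rest) = Σ N(rest − s) over sources s of rest; N(one piece) = 1:
  size 1 → [6]=1  [7]=1
  size 2 → [5,6]=1  [6,7]=2
  size 3 → [4,5,6]=1  [5,6,7]=3
  size 4 → [4,5,6,7]=4
  size 5 → [3,4,5,6,7]=4
  size 6 → [2,3,4,5,6,7]=4
  first=0(y) contributes 4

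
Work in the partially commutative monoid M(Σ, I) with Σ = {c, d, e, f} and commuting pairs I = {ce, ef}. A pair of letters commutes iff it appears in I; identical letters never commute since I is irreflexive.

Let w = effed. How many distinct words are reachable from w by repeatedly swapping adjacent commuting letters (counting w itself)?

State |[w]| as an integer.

6

drop 0:e onto floor
drop 1:f onto floor
drop 2:f onto {1:f}
drop 3:e onto {0:e}
drop 4:d onto {2:f, 3:e}
ground layer = {0:e, 1:f}
drop-orders for the pieces not yet dropped (sum over which currently-grounded one goes next):
  1 to go: {4} 1
  2 to go: {2,4} 1  {3,4} 1
  3 to go: {0,3,4} 1  {1,2,4} 1  {2,3,4} 2
  if 0:e drops first: 3 orders
  if 1:f drops first: 3 orders
heap linearizations: 6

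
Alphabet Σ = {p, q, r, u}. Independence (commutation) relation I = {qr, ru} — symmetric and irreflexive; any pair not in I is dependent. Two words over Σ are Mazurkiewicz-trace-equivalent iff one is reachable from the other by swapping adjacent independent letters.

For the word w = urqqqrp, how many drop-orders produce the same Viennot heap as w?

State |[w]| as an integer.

#0=u has no predecessor
#1=r has no predecessor
#2=q depends on [0:u]
#3=q depends on [2:q]
#4=q depends on [3:q]
#5=r depends on [1:r]
#6=p depends on [4:q, 5:r]
sources: [0:u, 1:r]
N(rest) = Σ N(rest − s) over sources s of rest; N(one piece) = 1:
  size 1 → [6]=1
  size 2 → [4,6]=1  [5,6]=1
  size 3 → [1,5,6]=1  [3,4,6]=1  [4,5,6]=2
  size 4 → [1,4,5,6]=3  [2,3,4,6]=1  [3,4,5,6]=3
  size 5 → [0,2,3,4,6]=1  [1,3,4,5,6]=6  [2,3,4,5,6]=4
  first=0(u) contributes 10
  first=1(r) contributes 5
|[w]| = 15

15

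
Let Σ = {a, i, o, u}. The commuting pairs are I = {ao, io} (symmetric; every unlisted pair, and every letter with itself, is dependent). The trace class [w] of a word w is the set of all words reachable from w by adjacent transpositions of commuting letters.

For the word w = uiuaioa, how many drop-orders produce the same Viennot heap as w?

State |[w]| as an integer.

0(u) covers ∅
1(i) covers 0:u
2(u) covers 1:i
3(a) covers 2:u
4(i) covers 3:a
5(o) covers 2:u
6(a) covers 4:i
floor of heap: 0:u
completions by unplaced set U, small U first (add the entries for U minus each lowest piece of U):
  |U|=1: {5}:1  {6}:1
  |U|=2: {4,6}:1  {5,6}:2
  |U|=3: {3,4,6}:1  {4,5,6}:3
  |U|=4: {3,4,5,6}:4
  |U|=5: {2,3,4,5,6}:4
  start at 0(u): 4

4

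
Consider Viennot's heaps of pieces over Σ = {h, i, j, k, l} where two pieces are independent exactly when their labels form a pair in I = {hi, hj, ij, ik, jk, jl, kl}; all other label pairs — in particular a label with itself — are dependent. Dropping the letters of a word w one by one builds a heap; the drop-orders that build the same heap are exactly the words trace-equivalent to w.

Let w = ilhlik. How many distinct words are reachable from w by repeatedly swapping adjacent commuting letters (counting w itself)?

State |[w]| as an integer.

#0=i has no predecessor
#1=l depends on [0:i]
#2=h depends on [1:l]
#3=l depends on [2:h]
#4=i depends on [3:l]
#5=k depends on [2:h]
sources: [0:i]
N(rest) = Σ N(rest − s) over sources s of rest; N(one piece) = 1:
  size 1 → [4]=1  [5]=1
  size 2 → [3,4]=1  [4,5]=2
  size 3 → [3,4,5]=3
  size 4 → [2,3,4,5]=3
  first=0(i) contributes 3

3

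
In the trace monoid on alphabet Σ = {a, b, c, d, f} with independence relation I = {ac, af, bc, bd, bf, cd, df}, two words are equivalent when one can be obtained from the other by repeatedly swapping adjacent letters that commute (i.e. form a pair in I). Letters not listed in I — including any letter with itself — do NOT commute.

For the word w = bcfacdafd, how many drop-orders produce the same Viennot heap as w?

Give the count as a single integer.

#0=b has no predecessor
#1=c has no predecessor
#2=f depends on [1:c]
#3=a depends on [0:b]
#4=c depends on [2:f]
#5=d depends on [3:a]
#6=a depends on [5:d]
#7=f depends on [4:c]
#8=d depends on [6:a]
sources: [0:b, 1:c]
N(rest) = Σ N(rest − s) over sources s of rest; N(one piece) = 1:
  size 1 → [7]=1  [8]=1
  size 2 → [4,7]=1  [6,8]=1  [7,8]=2
  size 3 → [2,4,7]=1  [4,7,8]=3  [5,6,8]=1  [6,7,8]=3
  size 4 → [1,2,4,7]=1  [2,4,7,8]=4  [3,5,6,8]=1  [4,6,7,8]=6  [5,6,7,8]=4
  size 5 → [0,3,5,6,8]=1  [1,2,4,7,8]=5  [2,4,6,7,8]=10  [3,5,6,7,8]=5  [4,5,6,7,8]=10
  size 6 → [0,3,5,6,7,8]=6  [1,2,4,6,7,8]=15  [2,4,5,6,7,8]=20  [3,4,5,6,7,8]=15
  size 7 → [0,3,4,5,6,7,8]=21  [1,2,4,5,6,7,8]=35  [2,3,4,5,6,7,8]=35
  first=0(b) contributes 70
  first=1(c) contributes 56
|[w]| = 126

126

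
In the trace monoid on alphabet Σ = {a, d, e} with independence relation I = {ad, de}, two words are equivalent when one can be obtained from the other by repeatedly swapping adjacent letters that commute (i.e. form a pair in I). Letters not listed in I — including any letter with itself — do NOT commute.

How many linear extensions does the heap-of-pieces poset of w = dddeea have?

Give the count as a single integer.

20

piece 0:d — minimal
piece 1:d rests on {0:d}
piece 2:d rests on {1:d}
piece 3:e — minimal
piece 4:e rests on {3:e}
piece 5:a rests on {4:e}
minimal pieces: {0:d, 3:e}
ways to finish when only these pieces remain (= sum over removing one remaining piece with nothing left below it):
  1 left: {2}→1  {5}→1
  2 left: {1,2}→1  {2,5}→2  {4,5}→1
  3 left: {0,1,2}→1  {1,2,5}→3  {2,4,5}→3  {3,4,5}→1
  4 left: {0,1,2,5}→4  {1,2,4,5}→6  {2,3,4,5}→4
  placing 0:d first → 10 extensions
  placing 3:e first → 10 extensions
total linear extensions = 20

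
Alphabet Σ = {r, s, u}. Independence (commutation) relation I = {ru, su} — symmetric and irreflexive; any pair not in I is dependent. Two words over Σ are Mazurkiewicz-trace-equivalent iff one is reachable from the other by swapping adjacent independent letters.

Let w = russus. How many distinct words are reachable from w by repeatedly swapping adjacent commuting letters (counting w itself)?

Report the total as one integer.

drop 0:r onto floor
drop 1:u onto floor
drop 2:s onto {0:r}
drop 3:s onto {2:s}
drop 4:u onto {1:u}
drop 5:s onto {3:s}
ground layer = {0:r, 1:u}
drop-orders for the pieces not yet dropped (sum over which currently-grounded one goes next):
  1 to go: {4} 1  {5} 1
  2 to go: {1,4} 1  {3,5} 1  {4,5} 2
  3 to go: {1,4,5} 3  {2,3,5} 1  {3,4,5} 3
  4 to go: {0,2,3,5} 1  {1,3,4,5} 6  {2,3,4,5} 4
  if 0:r drops first: 10 orders
  if 1:u drops first: 5 orders
heap linearizations: 15

15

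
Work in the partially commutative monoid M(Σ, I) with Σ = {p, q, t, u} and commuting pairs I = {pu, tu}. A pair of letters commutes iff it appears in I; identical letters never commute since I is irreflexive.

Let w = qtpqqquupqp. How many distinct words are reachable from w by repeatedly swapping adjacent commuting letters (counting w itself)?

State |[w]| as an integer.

piece 0:q — minimal
piece 1:t rests on {0:q}
piece 2:p rests on {1:t}
piece 3:q rests on {2:p}
piece 4:q rests on {3:q}
piece 5:q rests on {4:q}
piece 6:u rests on {5:q}
piece 7:u rests on {6:u}
piece 8:p rests on {5:q}
piece 9:q rests on {7:u, 8:p}
piece 10:p rests on {9:q}
minimal pieces: {0:q}
ways to finish when only these pieces remain (= sum over removing one remaining piece with nothing left below it):
  1 left: {10}→1
  2 left: {9,10}→1
  3 left: {7,9,10}→1  {8,9,10}→1
  4 left: {6,7,9,10}→1  {7,8,9,10}→2
  5 left: {6,7,8,9,10}→3
  6 left: {5,6,7,8,9,10}→3
  7 left: {4,5,6,7,8,9,10}→3
  8 left: {3,4,5,6,7,8,9,10}→3
  9 left: {2,3,4,5,6,7,8,9,10}→3
  placing 0:q first → 3 extensions

3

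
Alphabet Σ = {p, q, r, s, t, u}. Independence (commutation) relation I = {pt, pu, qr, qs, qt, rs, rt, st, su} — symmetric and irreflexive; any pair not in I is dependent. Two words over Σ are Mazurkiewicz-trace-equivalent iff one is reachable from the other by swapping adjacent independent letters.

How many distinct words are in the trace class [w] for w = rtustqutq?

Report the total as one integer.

72

piece 0:r — minimal
piece 1:t — minimal
piece 2:u rests on {0:r, 1:t}
piece 3:s — minimal
piece 4:t rests on {2:u}
piece 5:q rests on {2:u}
piece 6:u rests on {4:t, 5:q}
piece 7:t rests on {6:u}
piece 8:q rests on {6:u}
minimal pieces: {0:r, 1:t, 3:s}
ways to finish when only these pieces remain (= sum over removing one remaining piece with nothing left below it):
  1 left: {3}→1  {7}→1  {8}→1
  2 left: {3,7}→2  {3,8}→2  {7,8}→2
  3 left: {3,7,8}→6  {6,7,8}→2
  4 left: {3,6,7,8}→8  {4,6,7,8}→2  {5,6,7,8}→2
  5 left: {3,4,6,7,8}→10  {3,5,6,7,8}→10  {4,5,6,7,8}→4
  6 left: {2,4,5,6,7,8}→4  {3,4,5,6,7,8}→24
  7 left: {0,2,4,5,6,7,8}→4  {1,2,4,5,6,7,8}→4  {2,3,4,5,6,7,8}→28
  placing 0:r first → 32 extensions
  placing 1:t first → 32 extensions
  placing 3:s first → 8 extensions
total linear extensions = 72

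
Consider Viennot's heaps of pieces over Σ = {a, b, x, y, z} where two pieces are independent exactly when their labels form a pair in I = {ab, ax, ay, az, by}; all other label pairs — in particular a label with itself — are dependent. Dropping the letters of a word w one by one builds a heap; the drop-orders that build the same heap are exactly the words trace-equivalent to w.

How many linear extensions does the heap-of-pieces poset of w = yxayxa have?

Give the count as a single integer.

15

drop 0:y onto floor
drop 1:x onto {0:y}
drop 2:a onto floor
drop 3:y onto {1:x}
drop 4:x onto {3:y}
drop 5:a onto {2:a}
ground layer = {0:y, 2:a}
drop-orders for the pieces not yet dropped (sum over which currently-grounded one goes next):
  1 to go: {4} 1  {5} 1
  2 to go: {2,5} 1  {3,4} 1  {4,5} 2
  3 to go: {1,3,4} 1  {2,4,5} 3  {3,4,5} 3
  4 to go: {0,1,3,4} 1  {1,3,4,5} 4  {2,3,4,5} 6
  if 0:y drops first: 10 orders
  if 2:a drops first: 5 orders
heap linearizations: 15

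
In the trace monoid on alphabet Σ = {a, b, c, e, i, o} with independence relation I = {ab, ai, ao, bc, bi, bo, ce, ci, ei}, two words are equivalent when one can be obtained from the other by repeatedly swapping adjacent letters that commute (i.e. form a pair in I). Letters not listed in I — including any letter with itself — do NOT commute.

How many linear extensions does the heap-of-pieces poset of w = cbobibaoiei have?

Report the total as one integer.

#0=c has no predecessor
#1=b has no predecessor
#2=o depends on [0:c]
#3=b depends on [1:b]
#4=i depends on [2:o]
#5=b depends on [3:b]
#6=a depends on [0:c]
#7=o depends on [4:i]
#8=i depends on [7:o]
#9=e depends on [5:b, 6:a, 7:o]
#10=i depends on [8:i]
sources: [0:c, 1:b]
N(rest) = Σ N(rest − s) over sources s of rest; N(one piece) = 1:
  size 1 → [9]=1  [10]=1
  size 2 → [5,9]=1  [6,9]=1  [8,10]=1  [9,10]=2
  size 3 → [3,5,9]=1  [5,6,9]=2  [5,9,10]=3  [6,9,10]=3  [8,9,10]=3
  size 4 → [1,3,5,9]=1  [3,5,6,9]=3  [3,5,9,10]=4  [5,6,9,10]=8  [5,8,9,10]=6  [6,8,9,10]=6  [7,8,9,10]=3
  size 5 → [1,3,5,6,9]=4  [1,3,5,9,10]=5  [3,5,6,9,10]=15  [3,5,8,9,10]=10  [4,7,8,9,10]=3  [5,6,8,9,10]=20  [5,7,8,9,10]=9  [6,7,8,9,10]=9
  size 6 → [1,3,5,6,9,10]=24  [1,3,5,8,9,10]=15  [2,4,7,8,9,10]=3  [3,5,6,8,9,10]=45  [3,5,7,8,9,10]=19  [4,5,7,8,9,10]=12  [4,6,7,8,9,10]=12  [5,6,7,8,9,10]=38
  size 7 → [1,3,5,6,8,9,10]=84  [1,3,5,7,8,9,10]=34  [2,4,5,7,8,9,10]=15  [2,4,6,7,8,9,10]=15  [3,4,5,7,8,9,10]=31  [3,5,6,7,8,9,10]=102  [4,5,6,7,8,9,10]=62
  size 8 → [0,2,4,6,7,8,9,10]=15  [1,3,4,5,7,8,9,10]=65  [1,3,5,6,7,8,9,10]=220  [2,3,4,5,7,8,9,10]=46  [2,4,5,6,7,8,9,10]=92  [3,4,5,6,7,8,9,10]=195
  size 9 → [0,2,4,5,6,7,8,9,10]=107  [1,2,3,4,5,7,8,9,10]=111  [1,3,4,5,6,7,8,9,10]=480  [2,3,4,5,6,7,8,9,10]=333
  first=0(c) contributes 924
  first=1(b) contributes 440
|[w]| = 1364

1364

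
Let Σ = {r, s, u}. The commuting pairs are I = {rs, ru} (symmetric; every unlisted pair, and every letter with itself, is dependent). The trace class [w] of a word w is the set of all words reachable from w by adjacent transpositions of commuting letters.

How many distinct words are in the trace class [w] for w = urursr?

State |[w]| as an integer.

20

piece 0:u — minimal
piece 1:r — minimal
piece 2:u rests on {0:u}
piece 3:r rests on {1:r}
piece 4:s rests on {2:u}
piece 5:r rests on {3:r}
minimal pieces: {0:u, 1:r}
ways to finish when only these pieces remain (= sum over removing one remaining piece with nothing left below it):
  1 left: {4}→1  {5}→1
  2 left: {2,4}→1  {3,5}→1  {4,5}→2
  3 left: {0,2,4}→1  {1,3,5}→1  {2,4,5}→3  {3,4,5}→3
  4 left: {0,2,4,5}→4  {1,3,4,5}→4  {2,3,4,5}→6
  placing 0:u first → 10 extensions
  placing 1:r first → 10 extensions
total linear extensions = 20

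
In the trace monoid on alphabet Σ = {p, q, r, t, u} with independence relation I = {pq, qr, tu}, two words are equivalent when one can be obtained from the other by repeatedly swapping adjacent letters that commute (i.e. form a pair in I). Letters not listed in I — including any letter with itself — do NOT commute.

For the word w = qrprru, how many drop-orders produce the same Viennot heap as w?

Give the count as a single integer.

5

0(q) covers ∅
1(r) covers ∅
2(p) covers 1:r
3(r) covers 2:p
4(r) covers 3:r
5(u) covers 0:q, 4:r
floor of heap: 0:q, 1:r
completions by unplaced set U, small U first (add the entries for U minus each lowest piece of U):
  |U|=1: {5}:1
  |U|=2: {0,5}:1  {4,5}:1
  |U|=3: {0,4,5}:2  {3,4,5}:1
  |U|=4: {0,3,4,5}:3  {2,3,4,5}:1
  start at 0(q): 1
  start at 1(r): 4
sum over floor = 5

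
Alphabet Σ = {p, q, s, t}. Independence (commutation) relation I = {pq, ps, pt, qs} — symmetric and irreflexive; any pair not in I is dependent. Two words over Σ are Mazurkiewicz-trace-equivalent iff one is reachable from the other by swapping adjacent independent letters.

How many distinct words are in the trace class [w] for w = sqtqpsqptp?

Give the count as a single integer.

0(s) covers ∅
1(q) covers ∅
2(t) covers 0:s, 1:q
3(q) covers 2:t
4(p) covers ∅
5(s) covers 2:t
6(q) covers 3:q
7(p) covers 4:p
8(t) covers 5:s, 6:q
9(p) covers 7:p
floor of heap: 0:s, 1:q, 4:p
completions by unplaced set U, small U first (add the entries for U minus each lowest piece of U):
  |U|=1: {8}:1  {9}:1
  |U|=2: {5,8}:1  {6,8}:1  {7,9}:1  {8,9}:2
  |U|=3: {3,6,8}:1  {4,7,9}:1  {5,6,8}:2  {5,8,9}:3  {6,8,9}:3  {7,8,9}:3
  |U|=4: {3,5,6,8}:3  {3,6,8,9}:4  {4,7,8,9}:4  {5,6,8,9}:8  {5,7,8,9}:6  {6,7,8,9}:6
  |U|=5: {2,3,5,6,8}:3  {3,5,6,8,9}:15  {3,6,7,8,9}:10  {4,5,7,8,9}:10  {4,6,7,8,9}:10  {5,6,7,8,9}:20
  |U|=6: {0,2,3,5,6,8}:3  {1,2,3,5,6,8}:3  {2,3,5,6,8,9}:18  {3,4,6,7,8,9}:20  {3,5,6,7,8,9}:45  {4,5,6,7,8,9}:40
  |U|=7: {0,1,2,3,5,6,8}:6  {0,2,3,5,6,8,9}:21  {1,2,3,5,6,8,9}:21  {2,3,5,6,7,8,9}:63  {3,4,5,6,7,8,9}:105
  |U|=8: {0,1,2,3,5,6,8,9}:48  {0,2,3,5,6,7,8,9}:84  {1,2,3,5,6,7,8,9}:84  {2,3,4,5,6,7,8,9}:168
  start at 0(s): 252
  start at 1(q): 252
  start at 4(p): 216
sum over floor = 720

720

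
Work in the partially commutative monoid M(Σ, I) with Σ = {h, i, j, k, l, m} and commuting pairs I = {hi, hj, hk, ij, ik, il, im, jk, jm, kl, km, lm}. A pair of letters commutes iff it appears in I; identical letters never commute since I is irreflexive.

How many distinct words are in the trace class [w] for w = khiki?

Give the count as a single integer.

30

#0=k has no predecessor
#1=h has no predecessor
#2=i has no predecessor
#3=k depends on [0:k]
#4=i depends on [2:i]
sources: [0:k, 1:h, 2:i]
N(rest) = Σ N(rest − s) over sources s of rest; N(one piece) = 1:
  size 1 → [1]=1  [3]=1  [4]=1
  size 2 → [0,3]=1  [1,3]=2  [1,4]=2  [2,4]=1  [3,4]=2
  size 3 → [0,1,3]=3  [0,3,4]=3  [1,2,4]=3  [1,3,4]=6  [2,3,4]=3
  first=0(k) contributes 12
  first=1(h) contributes 6
  first=2(i) contributes 12
|[w]| = 30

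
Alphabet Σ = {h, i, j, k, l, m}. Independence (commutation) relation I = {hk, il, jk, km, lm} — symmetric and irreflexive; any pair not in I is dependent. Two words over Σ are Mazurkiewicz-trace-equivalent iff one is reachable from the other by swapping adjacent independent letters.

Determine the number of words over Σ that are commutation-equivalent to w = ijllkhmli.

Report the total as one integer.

8

0(i) covers ∅
1(j) covers 0:i
2(l) covers 1:j
3(l) covers 2:l
4(k) covers 3:l
5(h) covers 3:l
6(m) covers 5:h
7(l) covers 4:k, 5:h
8(i) covers 4:k, 6:m
floor of heap: 0:i
completions by unplaced set U, small U first (add the entries for U minus each lowest piece of U):
  |U|=1: {7}:1  {8}:1
  |U|=2: {6,8}:1  {7,8}:2
  |U|=3: {4,7,8}:2  {6,7,8}:3
  |U|=4: {4,6,7,8}:5  {5,6,7,8}:3
  |U|=5: {4,5,6,7,8}:8
  |U|=6: {3,4,5,6,7,8}:8
  |U|=7: {2,3,4,5,6,7,8}:8
  start at 0(i): 8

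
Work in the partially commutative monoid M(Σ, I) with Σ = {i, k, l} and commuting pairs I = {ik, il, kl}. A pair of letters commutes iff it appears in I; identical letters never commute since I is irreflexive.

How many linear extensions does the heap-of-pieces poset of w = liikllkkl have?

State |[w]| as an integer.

1260

0(l) covers ∅
1(i) covers ∅
2(i) covers 1:i
3(k) covers ∅
4(l) covers 0:l
5(l) covers 4:l
6(k) covers 3:k
7(k) covers 6:k
8(l) covers 5:l
floor of heap: 0:l, 1:i, 3:k
completions by unplaced set U, small U first (add the entries for U minus each lowest piece of U):
  |U|=1: {2}:1  {7}:1  {8}:1
  |U|=2: {1,2}:1  {2,7}:2  {2,8}:2  {5,8}:1  {6,7}:1  {7,8}:2
  |U|=3: {1,2,7}:3  {1,2,8}:3  {2,5,8}:3  {2,6,7}:3  {2,7,8}:6  {3,6,7}:1  {4,5,8}:1  {5,7,8}:3  {6,7,8}:3
  |U|=4: {0,4,5,8}:1  {1,2,5,8}:6  {1,2,6,7}:6  {1,2,7,8}:12  {2,3,6,7}:4  {2,4,5,8}:4  {2,5,7,8}:12  {2,6,7,8}:12  {3,6,7,8}:4  {4,5,7,8}:4  {5,6,7,8}:6
  |U|=5: {0,2,4,5,8}:5  {0,4,5,7,8}:5  {1,2,3,6,7}:10  {1,2,4,5,8}:10  {1,2,5,7,8}:30  {1,2,6,7,8}:30  {2,3,6,7,8}:20  {2,4,5,7,8}:20  {2,5,6,7,8}:30  {3,5,6,7,8}:10  {4,5,6,7,8}:10
  |U|=6: {0,1,2,4,5,8}:15  {0,2,4,5,7,8}:30  {0,4,5,6,7,8}:15  {1,2,3,6,7,8}:60  {1,2,4,5,7,8}:60  {1,2,5,6,7,8}:90  {2,3,5,6,7,8}:60  {2,4,5,6,7,8}:60  {3,4,5,6,7,8}:20
  |U|=7: {0,1,2,4,5,7,8}:105  {0,2,4,5,6,7,8}:105  {0,3,4,5,6,7,8}:35  {1,2,3,5,6,7,8}:210  {1,2,4,5,6,7,8}:210  {2,3,4,5,6,7,8}:140
  start at 0(l): 560
  start at 1(i): 280
  start at 3(k): 420
sum over floor = 1260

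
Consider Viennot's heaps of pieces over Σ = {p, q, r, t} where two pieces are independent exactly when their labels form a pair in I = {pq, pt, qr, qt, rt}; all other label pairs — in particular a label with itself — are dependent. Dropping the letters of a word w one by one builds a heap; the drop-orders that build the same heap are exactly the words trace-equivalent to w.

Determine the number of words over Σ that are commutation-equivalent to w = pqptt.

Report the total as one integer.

0(p) covers ∅
1(q) covers ∅
2(p) covers 0:p
3(t) covers ∅
4(t) covers 3:t
floor of heap: 0:p, 1:q, 3:t
completions by unplaced set U, small U first (add the entries for U minus each lowest piece of U):
  |U|=1: {1}:1  {2}:1  {4}:1
  |U|=2: {0,2}:1  {1,2}:2  {1,4}:2  {2,4}:2  {3,4}:1
  |U|=3: {0,1,2}:3  {0,2,4}:3  {1,2,4}:6  {1,3,4}:3  {2,3,4}:3
  start at 0(p): 12
  start at 1(q): 6
  start at 3(t): 12
sum over floor = 30

30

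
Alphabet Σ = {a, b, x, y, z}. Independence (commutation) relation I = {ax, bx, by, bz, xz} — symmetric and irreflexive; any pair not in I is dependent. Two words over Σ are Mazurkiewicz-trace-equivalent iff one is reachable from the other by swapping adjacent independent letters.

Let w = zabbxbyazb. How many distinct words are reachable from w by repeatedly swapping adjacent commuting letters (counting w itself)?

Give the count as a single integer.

drop 0:z onto floor
drop 1:a onto {0:z}
drop 2:b onto {1:a}
drop 3:b onto {2:b}
drop 4:x onto floor
drop 5:b onto {3:b}
drop 6:y onto {1:a, 4:x}
drop 7:a onto {5:b, 6:y}
drop 8:z onto {7:a}
drop 9:b onto {7:a}
ground layer = {0:z, 4:x}
drop-orders for the pieces not yet dropped (sum over which currently-grounded one goes next):
  1 to go: {8} 1  {9} 1
  2 to go: {8,9} 2
  3 to go: {7,8,9} 2
  4 to go: {5,7,8,9} 2  {6,7,8,9} 2
  5 to go: {3,5,7,8,9} 2  {4,6,7,8,9} 2  {5,6,7,8,9} 4
  6 to go: {2,3,5,7,8,9} 2  {3,5,6,7,8,9} 6  {4,5,6,7,8,9} 6
  7 to go: {2,3,5,6,7,8,9} 8  {3,4,5,6,7,8,9} 12
  8 to go: {1,2,3,5,6,7,8,9} 8  {2,3,4,5,6,7,8,9} 20
  if 0:z drops first: 28 orders
  if 4:x drops first: 8 orders
heap linearizations: 36

36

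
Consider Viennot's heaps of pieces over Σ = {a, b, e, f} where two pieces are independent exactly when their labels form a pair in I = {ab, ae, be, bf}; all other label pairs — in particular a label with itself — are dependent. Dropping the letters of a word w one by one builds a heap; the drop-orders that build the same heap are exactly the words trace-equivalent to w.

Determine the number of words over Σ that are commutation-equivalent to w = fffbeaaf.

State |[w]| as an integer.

24

drop 0:f onto floor
drop 1:f onto {0:f}
drop 2:f onto {1:f}
drop 3:b onto floor
drop 4:e onto {2:f}
drop 5:a onto {2:f}
drop 6:a onto {5:a}
drop 7:f onto {4:e, 6:a}
ground layer = {0:f, 3:b}
drop-orders for the pieces not yet dropped (sum over which currently-grounded one goes next):
  1 to go: {3} 1  {7} 1
  2 to go: {3,7} 2  {4,7} 1  {6,7} 1
  3 to go: {3,4,7} 3  {3,6,7} 3  {4,6,7} 2  {5,6,7} 1
  4 to go: {3,4,6,7} 8  {3,5,6,7} 4  {4,5,6,7} 3
  5 to go: {2,4,5,6,7} 3  {3,4,5,6,7} 15
  6 to go: {1,2,4,5,6,7} 3  {2,3,4,5,6,7} 18
  if 0:f drops first: 21 orders
  if 3:b drops first: 3 orders
heap linearizations: 24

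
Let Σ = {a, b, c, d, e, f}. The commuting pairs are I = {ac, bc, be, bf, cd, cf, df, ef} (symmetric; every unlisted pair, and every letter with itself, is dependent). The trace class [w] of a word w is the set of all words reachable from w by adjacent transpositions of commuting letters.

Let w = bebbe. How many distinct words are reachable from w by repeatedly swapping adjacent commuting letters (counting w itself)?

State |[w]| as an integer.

10

#0=b has no predecessor
#1=e has no predecessor
#2=b depends on [0:b]
#3=b depends on [2:b]
#4=e depends on [1:e]
sources: [0:b, 1:e]
N(rest) = Σ N(rest − s) over sources s of rest; N(one piece) = 1:
  size 1 → [3]=1  [4]=1
  size 2 → [1,4]=1  [2,3]=1  [3,4]=2
  size 3 → [0,2,3]=1  [1,3,4]=3  [2,3,4]=3
  first=0(b) contributes 6
  first=1(e) contributes 4
|[w]| = 10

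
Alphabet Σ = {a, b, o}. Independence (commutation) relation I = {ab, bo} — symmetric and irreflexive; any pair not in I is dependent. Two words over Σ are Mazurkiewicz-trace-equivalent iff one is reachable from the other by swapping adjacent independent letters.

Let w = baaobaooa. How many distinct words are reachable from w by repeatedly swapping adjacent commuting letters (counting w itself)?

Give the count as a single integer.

36

0(b) covers ∅
1(a) covers ∅
2(a) covers 1:a
3(o) covers 2:a
4(b) covers 0:b
5(a) covers 3:o
6(o) covers 5:a
7(o) covers 6:o
8(a) covers 7:o
floor of heap: 0:b, 1:a
completions by unplaced set U, small U first (add the entries for U minus each lowest piece of U):
  |U|=1: {4}:1  {8}:1
  |U|=2: {0,4}:1  {4,8}:2  {7,8}:1
  |U|=3: {0,4,8}:3  {4,7,8}:3  {6,7,8}:1
  |U|=4: {0,4,7,8}:6  {4,6,7,8}:4  {5,6,7,8}:1
  |U|=5: {0,4,6,7,8}:10  {3,5,6,7,8}:1  {4,5,6,7,8}:5
  |U|=6: {0,4,5,6,7,8}:15  {2,3,5,6,7,8}:1  {3,4,5,6,7,8}:6
  |U|=7: {0,3,4,5,6,7,8}:21  {1,2,3,5,6,7,8}:1  {2,3,4,5,6,7,8}:7
  start at 0(b): 8
  start at 1(a): 28
sum over floor = 36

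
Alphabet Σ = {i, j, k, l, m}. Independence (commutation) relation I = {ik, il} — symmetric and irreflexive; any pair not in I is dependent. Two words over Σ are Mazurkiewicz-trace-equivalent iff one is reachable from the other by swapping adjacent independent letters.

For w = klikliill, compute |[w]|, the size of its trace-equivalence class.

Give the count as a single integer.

84

drop 0:k onto floor
drop 1:l onto {0:k}
drop 2:i onto floor
drop 3:k onto {1:l}
drop 4:l onto {3:k}
drop 5:i onto {2:i}
drop 6:i onto {5:i}
drop 7:l onto {4:l}
drop 8:l onto {7:l}
ground layer = {0:k, 2:i}
drop-orders for the pieces not yet dropped (sum over which currently-grounded one goes next):
  1 to go: {6} 1  {8} 1
  2 to go: {5,6} 1  {6,8} 2  {7,8} 1
  3 to go: {2,5,6} 1  {4,7,8} 1  {5,6,8} 3  {6,7,8} 3
  4 to go: {2,5,6,8} 4  {3,4,7,8} 1  {4,6,7,8} 4  {5,6,7,8} 6
  5 to go: {1,3,4,7,8} 1  {2,5,6,7,8} 10  {3,4,6,7,8} 5  {4,5,6,7,8} 10
  6 to go: {0,1,3,4,7,8} 1  {1,3,4,6,7,8} 6  {2,4,5,6,7,8} 20  {3,4,5,6,7,8} 15
  7 to go: {0,1,3,4,6,7,8} 7  {1,3,4,5,6,7,8} 21  {2,3,4,5,6,7,8} 35
  if 0:k drops first: 56 orders
  if 2:i drops first: 28 orders
heap linearizations: 84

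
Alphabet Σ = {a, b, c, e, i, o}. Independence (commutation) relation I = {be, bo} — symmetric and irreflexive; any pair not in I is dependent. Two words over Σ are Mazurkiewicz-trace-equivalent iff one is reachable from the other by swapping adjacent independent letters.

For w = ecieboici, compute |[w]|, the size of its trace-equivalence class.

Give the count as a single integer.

3

drop 0:e onto floor
drop 1:c onto {0:e}
drop 2:i onto {1:c}
drop 3:e onto {2:i}
drop 4:b onto {2:i}
drop 5:o onto {3:e}
drop 6:i onto {4:b, 5:o}
drop 7:c onto {6:i}
drop 8:i onto {7:c}
ground layer = {0:e}
drop-orders for the pieces not yet dropped (sum over which currently-grounded one goes next):
  1 to go: {8} 1
  2 to go: {7,8} 1
  3 to go: {6,7,8} 1
  4 to go: {4,6,7,8} 1  {5,6,7,8} 1
  5 to go: {3,5,6,7,8} 1  {4,5,6,7,8} 2
  6 to go: {3,4,5,6,7,8} 3
  7 to go: {2,3,4,5,6,7,8} 3
  if 0:e drops first: 3 orders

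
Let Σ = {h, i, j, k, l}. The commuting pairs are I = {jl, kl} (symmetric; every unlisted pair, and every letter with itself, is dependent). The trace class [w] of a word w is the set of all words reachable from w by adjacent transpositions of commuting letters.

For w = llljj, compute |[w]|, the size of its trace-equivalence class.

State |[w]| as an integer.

10

0(l) covers ∅
1(l) covers 0:l
2(l) covers 1:l
3(j) covers ∅
4(j) covers 3:j
floor of heap: 0:l, 3:j
completions by unplaced set U, small U first (add the entries for U minus each lowest piece of U):
  |U|=1: {2}:1  {4}:1
  |U|=2: {1,2}:1  {2,4}:2  {3,4}:1
  |U|=3: {0,1,2}:1  {1,2,4}:3  {2,3,4}:3
  start at 0(l): 6
  start at 3(j): 4
sum over floor = 10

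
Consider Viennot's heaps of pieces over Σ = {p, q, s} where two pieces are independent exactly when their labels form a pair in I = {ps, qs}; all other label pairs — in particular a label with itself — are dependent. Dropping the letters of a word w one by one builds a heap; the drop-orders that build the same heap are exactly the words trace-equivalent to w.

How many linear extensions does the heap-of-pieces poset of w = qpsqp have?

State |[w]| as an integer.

#0=q has no predecessor
#1=p depends on [0:q]
#2=s has no predecessor
#3=q depends on [1:p]
#4=p depends on [3:q]
sources: [0:q, 2:s]
N(rest) = Σ N(rest − s) over sources s of rest; N(one piece) = 1:
  size 1 → [2]=1  [4]=1
  size 2 → [2,4]=2  [3,4]=1
  size 3 → [1,3,4]=1  [2,3,4]=3
  first=0(q) contributes 4
  first=2(s) contributes 1
|[w]| = 5

5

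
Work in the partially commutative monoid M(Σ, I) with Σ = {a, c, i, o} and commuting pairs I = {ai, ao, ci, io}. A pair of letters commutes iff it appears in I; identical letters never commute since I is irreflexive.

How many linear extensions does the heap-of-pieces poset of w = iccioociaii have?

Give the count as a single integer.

0(i) covers ∅
1(c) covers ∅
2(c) covers 1:c
3(i) covers 0:i
4(o) covers 2:c
5(o) covers 4:o
6(c) covers 5:o
7(i) covers 3:i
8(a) covers 6:c
9(i) covers 7:i
10(i) covers 9:i
floor of heap: 0:i, 1:c
completions by unplaced set U, small U first (add the entries for U minus each lowest piece of U):
  |U|=1: {8}:1  {10}:1
  |U|=2: {6,8}:1  {8,10}:2  {9,10}:1
  |U|=3: {5,6,8}:1  {6,8,10}:3  {7,9,10}:1  {8,9,10}:3
  |U|=4: {3,7,9,10}:1  {4,5,6,8}:1  {5,6,8,10}:4  {6,8,9,10}:6  {7,8,9,10}:4
  |U|=5: {0,3,7,9,10}:1  {2,4,5,6,8}:1  {3,7,8,9,10}:5  {4,5,6,8,10}:5  {5,6,8,9,10}:10  {6,7,8,9,10}:10
  |U|=6: {0,3,7,8,9,10}:6  {1,2,4,5,6,8}:1  {2,4,5,6,8,10}:6  {3,6,7,8,9,10}:15  {4,5,6,8,9,10}:15  {5,6,7,8,9,10}:20
  |U|=7: {0,3,6,7,8,9,10}:21  {1,2,4,5,6,8,10}:7  {2,4,5,6,8,9,10}:21  {3,5,6,7,8,9,10}:35  {4,5,6,7,8,9,10}:35
  |U|=8: {0,3,5,6,7,8,9,10}:56  {1,2,4,5,6,8,9,10}:28  {2,4,5,6,7,8,9,10}:56  {3,4,5,6,7,8,9,10}:70
  |U|=9: {0,3,4,5,6,7,8,9,10}:126  {1,2,4,5,6,7,8,9,10}:84  {2,3,4,5,6,7,8,9,10}:126
  start at 0(i): 210
  start at 1(c): 252
sum over floor = 462

462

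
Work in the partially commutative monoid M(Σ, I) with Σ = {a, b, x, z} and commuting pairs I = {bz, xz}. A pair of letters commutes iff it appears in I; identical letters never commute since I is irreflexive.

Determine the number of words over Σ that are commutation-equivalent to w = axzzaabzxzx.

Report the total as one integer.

0(a) covers ∅
1(x) covers 0:a
2(z) covers 0:a
3(z) covers 2:z
4(a) covers 1:x, 3:z
5(a) covers 4:a
6(b) covers 5:a
7(z) covers 5:a
8(x) covers 6:b
9(z) covers 7:z
10(x) covers 8:x
floor of heap: 0:a
completions by unplaced set U, small U first (add the entries for U minus each lowest piece of U):
  |U|=1: {9}:1  {10}:1
  |U|=2: {7,9}:1  {8,10}:1  {9,10}:2
  |U|=3: {6,8,10}:1  {7,9,10}:3  {8,9,10}:3
  |U|=4: {6,8,9,10}:4  {7,8,9,10}:6
  |U|=5: {6,7,8,9,10}:10
  |U|=6: {5,6,7,8,9,10}:10
  |U|=7: {4,5,6,7,8,9,10}:10
  |U|=8: {1,4,5,6,7,8,9,10}:10  {3,4,5,6,7,8,9,10}:10
  |U|=9: {1,3,4,5,6,7,8,9,10}:20  {2,3,4,5,6,7,8,9,10}:10
  start at 0(a): 30

30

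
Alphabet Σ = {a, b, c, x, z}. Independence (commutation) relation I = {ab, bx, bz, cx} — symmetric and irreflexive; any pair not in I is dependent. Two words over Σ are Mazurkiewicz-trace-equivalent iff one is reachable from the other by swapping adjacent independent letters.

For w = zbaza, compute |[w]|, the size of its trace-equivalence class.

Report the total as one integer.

5

drop 0:z onto floor
drop 1:b onto floor
drop 2:a onto {0:z}
drop 3:z onto {2:a}
drop 4:a onto {3:z}
ground layer = {0:z, 1:b}
drop-orders for the pieces not yet dropped (sum over which currently-grounded one goes next):
  1 to go: {1} 1  {4} 1
  2 to go: {1,4} 2  {3,4} 1
  3 to go: {1,3,4} 3  {2,3,4} 1
  if 0:z drops first: 4 orders
  if 1:b drops first: 1 orders
heap linearizations: 5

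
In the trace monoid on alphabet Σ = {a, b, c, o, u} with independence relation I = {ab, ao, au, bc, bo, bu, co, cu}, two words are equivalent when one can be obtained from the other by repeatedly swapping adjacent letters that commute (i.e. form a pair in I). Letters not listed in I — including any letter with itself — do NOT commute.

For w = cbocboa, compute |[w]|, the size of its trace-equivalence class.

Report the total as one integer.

210

0(c) covers ∅
1(b) covers ∅
2(o) covers ∅
3(c) covers 0:c
4(b) covers 1:b
5(o) covers 2:o
6(a) covers 3:c
floor of heap: 0:c, 1:b, 2:o
completions by unplaced set U, small U first (add the entries for U minus each lowest piece of U):
  |U|=1: {4}:1  {5}:1  {6}:1
  |U|=2: {1,4}:1  {2,5}:1  {3,6}:1  {4,5}:2  {4,6}:2  {5,6}:2
  |U|=3: {0,3,6}:1  {1,4,5}:3  {1,4,6}:3  {2,4,5}:3  {2,5,6}:3  {3,4,6}:3  {3,5,6}:3  {4,5,6}:6
  |U|=4: {0,3,4,6}:4  {0,3,5,6}:4  {1,2,4,5}:6  {1,3,4,6}:6  {1,4,5,6}:12  {2,3,5,6}:6  {2,4,5,6}:12  {3,4,5,6}:12
  |U|=5: {0,1,3,4,6}:10  {0,2,3,5,6}:10  {0,3,4,5,6}:20  {1,2,4,5,6}:30  {1,3,4,5,6}:30  {2,3,4,5,6}:30
  start at 0(c): 90
  start at 1(b): 60
  start at 2(o): 60
sum over floor = 210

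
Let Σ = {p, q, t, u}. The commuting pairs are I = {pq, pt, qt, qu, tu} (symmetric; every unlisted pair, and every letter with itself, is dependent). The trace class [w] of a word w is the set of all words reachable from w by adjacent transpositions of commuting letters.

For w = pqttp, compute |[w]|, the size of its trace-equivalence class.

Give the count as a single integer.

30

0(p) covers ∅
1(q) covers ∅
2(t) covers ∅
3(t) covers 2:t
4(p) covers 0:p
floor of heap: 0:p, 1:q, 2:t
completions by unplaced set U, small U first (add the entries for U minus each lowest piece of U):
  |U|=1: {1}:1  {3}:1  {4}:1
  |U|=2: {0,4}:1  {1,3}:2  {1,4}:2  {2,3}:1  {3,4}:2
  |U|=3: {0,1,4}:3  {0,3,4}:3  {1,2,3}:3  {1,3,4}:6  {2,3,4}:3
  start at 0(p): 12
  start at 1(q): 6
  start at 2(t): 12
sum over floor = 30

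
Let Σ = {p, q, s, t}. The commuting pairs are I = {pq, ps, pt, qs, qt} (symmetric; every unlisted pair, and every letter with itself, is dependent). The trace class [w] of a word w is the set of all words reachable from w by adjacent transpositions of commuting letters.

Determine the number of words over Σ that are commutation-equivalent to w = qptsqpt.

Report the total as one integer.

drop 0:q onto floor
drop 1:p onto floor
drop 2:t onto floor
drop 3:s onto {2:t}
drop 4:q onto {0:q}
drop 5:p onto {1:p}
drop 6:t onto {3:s}
ground layer = {0:q, 1:p, 2:t}
drop-orders for the pieces not yet dropped (sum over which currently-grounded one goes next):
  1 to go: {4} 1  {5} 1  {6} 1
  2 to go: {0,4} 1  {1,5} 1  {3,6} 1  {4,5} 2  {4,6} 2  {5,6} 2
  3 to go: {0,4,5} 3  {0,4,6} 3  {1,4,5} 3  {1,5,6} 3  {2,3,6} 1  {3,4,6} 3  {3,5,6} 3  {4,5,6} 6
  4 to go: {0,1,4,5} 6  {0,3,4,6} 6  {0,4,5,6} 12  {1,3,5,6} 6  {1,4,5,6} 12  {2,3,4,6} 4  {2,3,5,6} 4  {3,4,5,6} 12
  5 to go: {0,1,4,5,6} 30  {0,2,3,4,6} 10  {0,3,4,5,6} 30  {1,2,3,5,6} 10  {1,3,4,5,6} 30  {2,3,4,5,6} 20
  if 0:q drops first: 60 orders
  if 1:p drops first: 60 orders
  if 2:t drops first: 90 orders
heap linearizations: 210

210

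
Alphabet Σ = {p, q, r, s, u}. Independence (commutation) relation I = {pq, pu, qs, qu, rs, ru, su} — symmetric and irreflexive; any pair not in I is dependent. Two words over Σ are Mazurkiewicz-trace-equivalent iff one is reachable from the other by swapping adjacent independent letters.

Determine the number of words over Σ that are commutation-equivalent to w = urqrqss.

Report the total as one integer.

0(u) covers ∅
1(r) covers ∅
2(q) covers 1:r
3(r) covers 2:q
4(q) covers 3:r
5(s) covers ∅
6(s) covers 5:s
floor of heap: 0:u, 1:r, 5:s
completions by unplaced set U, small U first (add the entries for U minus each lowest piece of U):
  |U|=1: {0}:1  {4}:1  {6}:1
  |U|=2: {0,4}:2  {0,6}:2  {3,4}:1  {4,6}:2  {5,6}:1
  |U|=3: {0,3,4}:3  {0,4,6}:6  {0,5,6}:3  {2,3,4}:1  {3,4,6}:3  {4,5,6}:3
  |U|=4: {0,2,3,4}:4  {0,3,4,6}:12  {0,4,5,6}:12  {1,2,3,4}:1  {2,3,4,6}:4  {3,4,5,6}:6
  |U|=5: {0,1,2,3,4}:5  {0,2,3,4,6}:20  {0,3,4,5,6}:30  {1,2,3,4,6}:5  {2,3,4,5,6}:10
  start at 0(u): 15
  start at 1(r): 60
  start at 5(s): 30
sum over floor = 105

105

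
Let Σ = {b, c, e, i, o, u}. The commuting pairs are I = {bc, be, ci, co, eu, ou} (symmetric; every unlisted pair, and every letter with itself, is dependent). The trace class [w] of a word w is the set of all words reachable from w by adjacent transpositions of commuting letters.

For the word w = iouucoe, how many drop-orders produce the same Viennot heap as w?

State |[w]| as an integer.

#0=i has no predecessor
#1=o depends on [0:i]
#2=u depends on [0:i]
#3=u depends on [2:u]
#4=c depends on [3:u]
#5=o depends on [1:o]
#6=e depends on [4:c, 5:o]
sources: [0:i]
N(rest) = Σ N(rest − s) over sources s of rest; N(one piece) = 1:
  size 1 → [6]=1
  size 2 → [4,6]=1  [5,6]=1
  size 3 → [1,5,6]=1  [3,4,6]=1  [4,5,6]=2
  size 4 → [1,4,5,6]=3  [2,3,4,6]=1  [3,4,5,6]=3
  size 5 → [1,3,4,5,6]=6  [2,3,4,5,6]=4
  first=0(i) contributes 10

10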